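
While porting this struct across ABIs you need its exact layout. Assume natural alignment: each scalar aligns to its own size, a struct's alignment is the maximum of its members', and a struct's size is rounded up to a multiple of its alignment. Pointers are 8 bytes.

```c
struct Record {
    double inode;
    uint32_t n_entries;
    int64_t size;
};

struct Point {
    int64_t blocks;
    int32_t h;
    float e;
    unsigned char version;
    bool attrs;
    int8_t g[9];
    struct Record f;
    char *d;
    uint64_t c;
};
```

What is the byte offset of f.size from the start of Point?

Record: @0: inode [8B, align 8] → 8; @8: n_entries [4B, align 4] → 12; +4 pad (align 8); @16: size [8B, align 8] → 24; size 24, align 8
@0: blocks [8B, align 8] → 8
@8: h [4B, align 4] → 12
@12: e [4B, align 4] → 16
@16: version [1B, align 1] → 17
@17: attrs [1B, align 1] → 18
@18: g [9B, align 1] → 27
+5 pad (align 8)
@32: f [24B, align 8] → 56
within Record: size at 16
32 + 16 = 48

48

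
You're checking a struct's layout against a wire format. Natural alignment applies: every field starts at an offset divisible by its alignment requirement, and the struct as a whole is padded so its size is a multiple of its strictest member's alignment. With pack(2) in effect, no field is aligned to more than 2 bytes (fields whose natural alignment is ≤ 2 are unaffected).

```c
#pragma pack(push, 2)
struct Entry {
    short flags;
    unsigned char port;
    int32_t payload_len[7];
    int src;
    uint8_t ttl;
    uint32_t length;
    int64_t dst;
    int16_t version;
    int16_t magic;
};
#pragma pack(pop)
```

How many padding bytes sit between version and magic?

0

@0: flags [2B, align 2] → 2
@2: port [1B, align 1] → 3
+1 pad (align 2)
@4: payload_len [28B, align 2] → 32
@32: src [4B, align 2] → 36
@36: ttl [1B, align 1] → 37
+1 pad (align 2)
@38: length [4B, align 2] → 42
@42: dst [8B, align 2] → 50
@50: version [2B, align 2] → 52
@52: magic [2B, align 2] → 54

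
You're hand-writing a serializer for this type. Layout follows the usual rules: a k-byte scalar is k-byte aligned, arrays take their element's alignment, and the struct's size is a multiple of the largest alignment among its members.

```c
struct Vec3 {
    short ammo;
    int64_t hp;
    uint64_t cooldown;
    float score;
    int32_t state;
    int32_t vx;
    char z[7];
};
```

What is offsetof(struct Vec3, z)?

36

0..2  ammo  (2B, 2-aligned)
2..8  -- padding (6B)
8..16  hp  (8B, 8-aligned)
16..24  cooldown  (8B, 8-aligned)
24..28  score  (4B, 4-aligned)
28..32  state  (4B, 4-aligned)
32..36  vx  (4B, 4-aligned)
36..43  z  (7B, 1-aligned)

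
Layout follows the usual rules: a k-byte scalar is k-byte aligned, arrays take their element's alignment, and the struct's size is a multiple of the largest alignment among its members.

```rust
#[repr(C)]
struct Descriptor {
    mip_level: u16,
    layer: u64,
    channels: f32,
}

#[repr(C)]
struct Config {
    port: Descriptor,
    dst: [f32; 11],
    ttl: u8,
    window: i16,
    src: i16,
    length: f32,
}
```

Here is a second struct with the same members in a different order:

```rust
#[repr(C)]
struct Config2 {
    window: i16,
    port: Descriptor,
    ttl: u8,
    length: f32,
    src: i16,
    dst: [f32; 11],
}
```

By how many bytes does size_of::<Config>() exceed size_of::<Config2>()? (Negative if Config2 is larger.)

Descriptor: 0..2  mip_level  (2B, 2-aligned); 2..8  -- padding (6B); 8..16  layer  (8B, 8-aligned); 16..20  channels  (4B, 4-aligned); 20..24  -- tail padding (4B); sizeof = 24, alignof = 8
0..24  port  (24B, 8-aligned)
24..68  dst  (44B, 4-aligned)
68..69  ttl  (1B, 1-aligned)
69..70  -- padding (1B)
70..72  window  (2B, 2-aligned)
72..74  src  (2B, 2-aligned)
74..76  -- padding (2B)
76..80  length  (4B, 4-aligned)
sizeof = 80, alignof = 8
— Config2 —
0..2  window  (2B, 2-aligned)
2..8  -- padding (6B)
8..32  port  (24B, 8-aligned)
32..33  ttl  (1B, 1-aligned)
33..36  -- padding (3B)
36..40  length  (4B, 4-aligned)
40..42  src  (2B, 2-aligned)
42..44  -- padding (2B)
44..88  dst  (44B, 4-aligned)
sizeof = 88, alignof = 8
80 − 88 = -8

-8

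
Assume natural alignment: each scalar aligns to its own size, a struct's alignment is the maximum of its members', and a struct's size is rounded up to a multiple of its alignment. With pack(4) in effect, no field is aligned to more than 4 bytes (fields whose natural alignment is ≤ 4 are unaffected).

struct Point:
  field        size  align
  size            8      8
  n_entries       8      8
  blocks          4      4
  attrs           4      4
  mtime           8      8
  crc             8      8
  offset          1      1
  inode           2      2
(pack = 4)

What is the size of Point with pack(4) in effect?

0..8  size  (8B, 4-aligned)
8..16  n_entries  (8B, 4-aligned)
16..20  blocks  (4B, 4-aligned)
20..24  attrs  (4B, 4-aligned)
24..32  mtime  (8B, 4-aligned)
32..40  crc  (8B, 4-aligned)
40..41  offset  (1B, 1-aligned)
41..42  -- padding (1B)
42..44  inode  (2B, 2-aligned)
sizeof = 44, alignof = 4

44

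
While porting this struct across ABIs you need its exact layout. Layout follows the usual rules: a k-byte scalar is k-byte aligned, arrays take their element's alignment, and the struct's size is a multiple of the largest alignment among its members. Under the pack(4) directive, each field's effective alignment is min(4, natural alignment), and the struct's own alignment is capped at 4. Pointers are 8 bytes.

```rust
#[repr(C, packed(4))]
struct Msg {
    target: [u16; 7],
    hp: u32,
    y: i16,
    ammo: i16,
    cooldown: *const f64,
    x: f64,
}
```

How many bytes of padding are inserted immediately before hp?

@0: target [14B, align 2] → 14
+2 pad (align 4)
@16: hp [4B, align 4] → 20

2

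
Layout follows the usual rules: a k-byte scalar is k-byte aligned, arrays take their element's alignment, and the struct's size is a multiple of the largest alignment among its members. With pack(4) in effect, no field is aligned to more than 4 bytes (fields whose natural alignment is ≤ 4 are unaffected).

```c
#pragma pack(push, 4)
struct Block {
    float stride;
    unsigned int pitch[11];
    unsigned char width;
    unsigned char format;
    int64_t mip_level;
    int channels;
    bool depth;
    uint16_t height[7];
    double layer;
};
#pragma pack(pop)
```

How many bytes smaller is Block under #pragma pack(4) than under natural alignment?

8

natural layout:
  0..4  stride  (4B, 4-aligned)
  4..48  pitch  (44B, 4-aligned)
  48..49  width  (1B, 1-aligned)
  49..50  format  (1B, 1-aligned)
  50..56  -- padding (6B)
  56..64  mip_level  (8B, 8-aligned)
  64..68  channels  (4B, 4-aligned)
  68..69  depth  (1B, 1-aligned)
  69..70  -- padding (1B)
  70..84  height  (14B, 2-aligned)
  84..88  -- padding (4B)
  88..96  layer  (8B, 8-aligned)
  sizeof = 96, alignof = 8
packed(4) layout:
  0..4  stride  (4B, 4-aligned)
  4..48  pitch  (44B, 4-aligned)
  48..49  width  (1B, 1-aligned)
  49..50  format  (1B, 1-aligned)
  50..52  -- padding (2B)
  52..60  mip_level  (8B, 4-aligned)
  60..64  channels  (4B, 4-aligned)
  64..65  depth  (1B, 1-aligned)
  65..66  -- padding (1B)
  66..80  height  (14B, 2-aligned)
  80..88  layer  (8B, 4-aligned)
  sizeof = 88, alignof = 4
96 − 88 = 8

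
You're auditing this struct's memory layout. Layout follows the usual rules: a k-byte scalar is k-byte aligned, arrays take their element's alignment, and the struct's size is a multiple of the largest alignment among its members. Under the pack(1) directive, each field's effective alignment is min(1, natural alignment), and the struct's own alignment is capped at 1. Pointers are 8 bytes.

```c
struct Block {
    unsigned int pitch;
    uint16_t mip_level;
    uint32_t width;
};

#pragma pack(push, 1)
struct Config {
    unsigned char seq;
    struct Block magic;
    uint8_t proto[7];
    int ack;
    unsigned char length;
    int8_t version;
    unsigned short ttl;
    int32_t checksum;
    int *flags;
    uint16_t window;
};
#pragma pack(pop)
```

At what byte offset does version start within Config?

25

Block: @0: pitch [4B, align 4] → 4; @4: mip_level [2B, align 2] → 6; +2 pad (align 4); @8: width [4B, align 4] → 12; size 12, align 4
@0: seq [1B, align 1] → 1
@1: magic [12B, align 1] → 13
@13: proto [7B, align 1] → 20
@20: ack [4B, align 1] → 24
@24: length [1B, align 1] → 25
@25: version [1B, align 1] → 26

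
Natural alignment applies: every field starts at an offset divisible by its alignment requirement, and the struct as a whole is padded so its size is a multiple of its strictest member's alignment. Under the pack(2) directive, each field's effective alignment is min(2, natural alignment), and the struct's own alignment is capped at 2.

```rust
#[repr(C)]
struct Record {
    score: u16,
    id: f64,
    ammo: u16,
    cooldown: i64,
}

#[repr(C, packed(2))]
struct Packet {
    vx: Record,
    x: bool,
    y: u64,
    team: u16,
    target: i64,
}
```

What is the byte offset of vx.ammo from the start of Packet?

Record: score at 0 (size 2, align 2) → ends 2; pad 6 to align 8 for id; id at 8 (size 8, align 8) → ends 16; ammo at 16 (size 2, align 2) → ends 18; pad 6 to align 8 for cooldown; cooldown at 24 (size 8, align 8) → ends 32; total 32 bytes, alignment 8
vx at 0 (size 32, align 2) → ends 32
within Record: ammo at 16
0 + 16 = 16

16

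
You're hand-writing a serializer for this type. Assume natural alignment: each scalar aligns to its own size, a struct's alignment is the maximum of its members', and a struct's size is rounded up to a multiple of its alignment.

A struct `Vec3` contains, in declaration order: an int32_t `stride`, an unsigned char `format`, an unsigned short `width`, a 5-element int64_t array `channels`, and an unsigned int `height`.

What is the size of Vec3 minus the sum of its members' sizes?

stride at 0 (size 4, align 4) → ends 4
format at 4 (size 1, align 1) → ends 5
pad 1 to align 2 for width
width at 6 (size 2, align 2) → ends 8
channels at 8 (size 40, align 8) → ends 48
height at 48 (size 4, align 4) → ends 52
tail pad 4 to reach multiple of 8
total 56 bytes, alignment 8
data bytes 51, size 56 → padding 5

5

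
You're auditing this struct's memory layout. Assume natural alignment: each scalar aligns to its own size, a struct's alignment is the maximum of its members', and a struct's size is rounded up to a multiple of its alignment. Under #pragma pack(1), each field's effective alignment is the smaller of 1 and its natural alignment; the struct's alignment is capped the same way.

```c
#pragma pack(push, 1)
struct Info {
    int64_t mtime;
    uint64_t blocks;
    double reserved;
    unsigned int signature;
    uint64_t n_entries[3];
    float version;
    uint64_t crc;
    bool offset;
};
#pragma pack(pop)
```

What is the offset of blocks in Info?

8

@0: mtime [8B, align 1] → 8
@8: blocks [8B, align 1] → 16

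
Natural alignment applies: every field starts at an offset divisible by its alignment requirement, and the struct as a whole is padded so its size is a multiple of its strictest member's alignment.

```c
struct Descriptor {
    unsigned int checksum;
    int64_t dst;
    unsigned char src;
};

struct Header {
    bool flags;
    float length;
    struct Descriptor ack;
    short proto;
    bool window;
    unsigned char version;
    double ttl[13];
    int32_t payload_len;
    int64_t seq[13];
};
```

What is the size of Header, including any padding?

256 bytes

Descriptor: @0: checksum [4B, align 4] → 4; +4 pad (align 8); @8: dst [8B, align 8] → 16; @16: src [1B, align 1] → 17; +7 tail pad (align 8); size 24, align 8
@0: flags [1B, align 1] → 1
+3 pad (align 4)
@4: length [4B, align 4] → 8
@8: ack [24B, align 8] → 32
@32: proto [2B, align 2] → 34
@34: window [1B, align 1] → 35
@35: version [1B, align 1] → 36
+4 pad (align 8)
@40: ttl [104B, align 8] → 144
@144: payload_len [4B, align 4] → 148
+4 pad (align 8)
@152: seq [104B, align 8] → 256
size 256, align 8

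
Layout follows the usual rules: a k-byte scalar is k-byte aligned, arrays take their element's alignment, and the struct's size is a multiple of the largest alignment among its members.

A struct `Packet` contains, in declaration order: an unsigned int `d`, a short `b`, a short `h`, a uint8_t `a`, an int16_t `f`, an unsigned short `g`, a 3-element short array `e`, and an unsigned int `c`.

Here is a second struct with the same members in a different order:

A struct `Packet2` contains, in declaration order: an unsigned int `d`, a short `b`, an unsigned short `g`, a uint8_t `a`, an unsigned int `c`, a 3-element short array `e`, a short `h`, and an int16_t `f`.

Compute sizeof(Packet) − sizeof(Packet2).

0..4  d  (4B, 4-aligned)
4..6  b  (2B, 2-aligned)
6..8  h  (2B, 2-aligned)
8..9  a  (1B, 1-aligned)
9..10  -- padding (1B)
10..12  f  (2B, 2-aligned)
12..14  g  (2B, 2-aligned)
14..20  e  (6B, 2-aligned)
20..24  c  (4B, 4-aligned)
sizeof = 24, alignof = 4
— Packet2 —
0..4  d  (4B, 4-aligned)
4..6  b  (2B, 2-aligned)
6..8  g  (2B, 2-aligned)
8..9  a  (1B, 1-aligned)
9..12  -- padding (3B)
12..16  c  (4B, 4-aligned)
16..22  e  (6B, 2-aligned)
22..24  h  (2B, 2-aligned)
24..26  f  (2B, 2-aligned)
26..28  -- tail padding (2B)
sizeof = 28, alignof = 4
24 − 28 = -4

-4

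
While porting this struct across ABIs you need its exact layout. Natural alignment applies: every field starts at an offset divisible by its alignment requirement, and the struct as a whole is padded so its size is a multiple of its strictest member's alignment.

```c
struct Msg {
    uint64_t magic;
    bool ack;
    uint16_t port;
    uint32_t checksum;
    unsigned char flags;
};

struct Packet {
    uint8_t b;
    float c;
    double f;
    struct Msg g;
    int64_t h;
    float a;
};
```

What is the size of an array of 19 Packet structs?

1064

Msg: magic at 0 (size 8, align 8) → ends 8; ack at 8 (size 1, align 1) → ends 9; pad 1 to align 2 for port; port at 10 (size 2, align 2) → ends 12; checksum at 12 (size 4, align 4) → ends 16; flags at 16 (size 1, align 1) → ends 17; tail pad 7 to reach multiple of 8; total 24 bytes, alignment 8
b at 0 (size 1, align 1) → ends 1
pad 3 to align 4 for c
c at 4 (size 4, align 4) → ends 8
f at 8 (size 8, align 8) → ends 16
g at 16 (size 24, align 8) → ends 40
h at 40 (size 8, align 8) → ends 48
a at 48 (size 4, align 4) → ends 52
tail pad 4 to reach multiple of 8
total 56 bytes, alignment 8
array of 19: 19 × 56 = 1064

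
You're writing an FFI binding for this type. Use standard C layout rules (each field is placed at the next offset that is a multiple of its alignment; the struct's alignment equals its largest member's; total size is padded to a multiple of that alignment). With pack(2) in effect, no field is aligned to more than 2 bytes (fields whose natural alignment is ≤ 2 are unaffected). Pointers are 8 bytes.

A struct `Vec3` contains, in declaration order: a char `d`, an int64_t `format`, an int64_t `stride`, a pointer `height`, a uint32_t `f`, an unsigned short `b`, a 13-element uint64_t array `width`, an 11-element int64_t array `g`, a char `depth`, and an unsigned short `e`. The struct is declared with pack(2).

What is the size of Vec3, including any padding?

@0: d [1B, align 1] → 1
+1 pad (align 2)
@2: format [8B, align 2] → 10
@10: stride [8B, align 2] → 18
@18: height [8B, align 2] → 26
@26: f [4B, align 2] → 30
@30: b [2B, align 2] → 32
@32: width [104B, align 2] → 136
@136: g [88B, align 2] → 224
@224: depth [1B, align 1] → 225
+1 pad (align 2)
@226: e [2B, align 2] → 228
size 228, align 2

228 bytes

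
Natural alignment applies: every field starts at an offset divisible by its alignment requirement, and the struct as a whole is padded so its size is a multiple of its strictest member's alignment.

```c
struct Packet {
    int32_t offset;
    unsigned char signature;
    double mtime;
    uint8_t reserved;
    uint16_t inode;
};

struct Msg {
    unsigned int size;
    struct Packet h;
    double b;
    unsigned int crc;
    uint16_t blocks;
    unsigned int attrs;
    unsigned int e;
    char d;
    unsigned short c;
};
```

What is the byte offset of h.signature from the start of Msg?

Packet: 0..4  offset  (4B, 4-aligned); 4..5  signature  (1B, 1-aligned); 5..8  -- padding (3B); 8..16  mtime  (8B, 8-aligned); 16..17  reserved  (1B, 1-aligned); 17..18  -- padding (1B); 18..20  inode  (2B, 2-aligned); 20..24  -- tail padding (4B); sizeof = 24, alignof = 8
0..4  size  (4B, 4-aligned)
4..8  -- padding (4B)
8..32  h  (24B, 8-aligned)
within Packet: signature at 4
8 + 4 = 12

12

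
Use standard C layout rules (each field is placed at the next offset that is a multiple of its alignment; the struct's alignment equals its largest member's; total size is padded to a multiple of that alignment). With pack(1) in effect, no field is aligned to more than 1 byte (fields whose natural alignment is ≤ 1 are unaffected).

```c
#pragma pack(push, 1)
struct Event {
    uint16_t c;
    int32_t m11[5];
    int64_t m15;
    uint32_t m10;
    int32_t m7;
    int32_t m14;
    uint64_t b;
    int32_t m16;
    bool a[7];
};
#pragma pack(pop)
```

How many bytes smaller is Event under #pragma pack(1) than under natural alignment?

natural layout:
  0..2  c  (2B, 2-aligned)
  2..4  -- padding (2B)
  4..24  m11  (20B, 4-aligned)
  24..32  m15  (8B, 8-aligned)
  32..36  m10  (4B, 4-aligned)
  36..40  m7  (4B, 4-aligned)
  40..44  m14  (4B, 4-aligned)
  44..48  -- padding (4B)
  48..56  b  (8B, 8-aligned)
  56..60  m16  (4B, 4-aligned)
  60..67  a  (7B, 1-aligned)
  67..72  -- tail padding (5B)
  sizeof = 72, alignof = 8
packed(1) layout:
  0..2  c  (2B, 1-aligned)
  2..22  m11  (20B, 1-aligned)
  22..30  m15  (8B, 1-aligned)
  30..34  m10  (4B, 1-aligned)
  34..38  m7  (4B, 1-aligned)
  38..42  m14  (4B, 1-aligned)
  42..50  b  (8B, 1-aligned)
  50..54  m16  (4B, 1-aligned)
  54..61  a  (7B, 1-aligned)
  sizeof = 61, alignof = 1
72 − 61 = 11

11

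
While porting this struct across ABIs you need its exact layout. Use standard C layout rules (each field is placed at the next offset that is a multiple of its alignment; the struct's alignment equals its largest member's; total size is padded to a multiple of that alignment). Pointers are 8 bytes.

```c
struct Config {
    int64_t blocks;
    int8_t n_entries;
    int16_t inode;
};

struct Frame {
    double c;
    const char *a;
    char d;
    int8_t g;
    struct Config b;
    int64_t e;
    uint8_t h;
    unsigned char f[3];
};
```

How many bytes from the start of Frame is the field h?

Config: blocks at 0 (size 8, align 8) → ends 8; n_entries at 8 (size 1, align 1) → ends 9; pad 1 to align 2 for inode; inode at 10 (size 2, align 2) → ends 12; tail pad 4 to reach multiple of 8; total 16 bytes, alignment 8
c at 0 (size 8, align 8) → ends 8
a at 8 (size 8, align 8) → ends 16
d at 16 (size 1, align 1) → ends 17
g at 17 (size 1, align 1) → ends 18
pad 6 to align 8 for b
b at 24 (size 16, align 8) → ends 40
e at 40 (size 8, align 8) → ends 48
h at 48 (size 1, align 1) → ends 49

48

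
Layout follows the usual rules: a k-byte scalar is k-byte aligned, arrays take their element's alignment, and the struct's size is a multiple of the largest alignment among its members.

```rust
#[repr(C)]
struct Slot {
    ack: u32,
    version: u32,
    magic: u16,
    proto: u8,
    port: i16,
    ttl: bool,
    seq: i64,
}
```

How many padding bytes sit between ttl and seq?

1

0..4  ack  (4B, 4-aligned)
4..8  version  (4B, 4-aligned)
8..10  magic  (2B, 2-aligned)
10..11  proto  (1B, 1-aligned)
11..12  -- padding (1B)
12..14  port  (2B, 2-aligned)
14..15  ttl  (1B, 1-aligned)
15..16  -- padding (1B)
16..24  seq  (8B, 8-aligned)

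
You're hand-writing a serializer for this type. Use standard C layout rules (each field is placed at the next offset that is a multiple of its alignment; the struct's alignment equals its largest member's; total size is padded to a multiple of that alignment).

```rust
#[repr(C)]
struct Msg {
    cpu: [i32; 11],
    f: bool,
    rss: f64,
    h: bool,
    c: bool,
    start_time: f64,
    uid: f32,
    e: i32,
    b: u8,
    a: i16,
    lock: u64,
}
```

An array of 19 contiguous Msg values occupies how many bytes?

1824

cpu at 0 (size 44, align 4) → ends 44
f at 44 (size 1, align 1) → ends 45
pad 3 to align 8 for rss
rss at 48 (size 8, align 8) → ends 56
h at 56 (size 1, align 1) → ends 57
c at 57 (size 1, align 1) → ends 58
pad 6 to align 8 for start_time
start_time at 64 (size 8, align 8) → ends 72
uid at 72 (size 4, align 4) → ends 76
e at 76 (size 4, align 4) → ends 80
b at 80 (size 1, align 1) → ends 81
pad 1 to align 2 for a
a at 82 (size 2, align 2) → ends 84
pad 4 to align 8 for lock
lock at 88 (size 8, align 8) → ends 96
total 96 bytes, alignment 8
array of 19: 19 × 96 = 1824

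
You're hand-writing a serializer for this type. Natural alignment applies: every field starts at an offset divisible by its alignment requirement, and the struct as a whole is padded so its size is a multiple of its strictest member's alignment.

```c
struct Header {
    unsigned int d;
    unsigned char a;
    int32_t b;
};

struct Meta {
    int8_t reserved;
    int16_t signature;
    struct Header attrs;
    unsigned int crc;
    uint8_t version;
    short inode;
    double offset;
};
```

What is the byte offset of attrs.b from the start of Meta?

Header: 0..4  d  (4B, 4-aligned); 4..5  a  (1B, 1-aligned); 5..8  -- padding (3B); 8..12  b  (4B, 4-aligned); sizeof = 12, alignof = 4
0..1  reserved  (1B, 1-aligned)
1..2  -- padding (1B)
2..4  signature  (2B, 2-aligned)
4..16  attrs  (12B, 4-aligned)
within Header: b at 8
4 + 8 = 12

12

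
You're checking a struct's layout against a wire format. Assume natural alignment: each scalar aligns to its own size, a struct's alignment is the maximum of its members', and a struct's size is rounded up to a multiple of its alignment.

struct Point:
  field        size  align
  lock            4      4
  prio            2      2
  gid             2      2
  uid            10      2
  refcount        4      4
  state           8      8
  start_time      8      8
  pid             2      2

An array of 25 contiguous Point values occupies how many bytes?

lock at 0 (size 4, align 4) → ends 4
prio at 4 (size 2, align 2) → ends 6
gid at 6 (size 2, align 2) → ends 8
uid at 8 (size 10, align 2) → ends 18
pad 2 to align 4 for refcount
refcount at 20 (size 4, align 4) → ends 24
state at 24 (size 8, align 8) → ends 32
start_time at 32 (size 8, align 8) → ends 40
pid at 40 (size 2, align 2) → ends 42
tail pad 6 to reach multiple of 8
total 48 bytes, alignment 8
array of 25: 25 × 48 = 1200

1200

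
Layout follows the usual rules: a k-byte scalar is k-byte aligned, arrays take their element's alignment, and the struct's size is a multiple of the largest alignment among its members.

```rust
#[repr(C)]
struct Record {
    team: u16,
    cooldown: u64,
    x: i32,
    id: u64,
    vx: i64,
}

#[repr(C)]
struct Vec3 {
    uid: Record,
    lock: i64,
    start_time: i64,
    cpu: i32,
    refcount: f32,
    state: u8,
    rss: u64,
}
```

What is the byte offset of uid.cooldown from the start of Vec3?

8

Record: team at 0 (size 2, align 2) → ends 2; pad 6 to align 8 for cooldown; cooldown at 8 (size 8, align 8) → ends 16; x at 16 (size 4, align 4) → ends 20; pad 4 to align 8 for id; id at 24 (size 8, align 8) → ends 32; vx at 32 (size 8, align 8) → ends 40; total 40 bytes, alignment 8
uid at 0 (size 40, align 8) → ends 40
within Record: cooldown at 8
0 + 8 = 8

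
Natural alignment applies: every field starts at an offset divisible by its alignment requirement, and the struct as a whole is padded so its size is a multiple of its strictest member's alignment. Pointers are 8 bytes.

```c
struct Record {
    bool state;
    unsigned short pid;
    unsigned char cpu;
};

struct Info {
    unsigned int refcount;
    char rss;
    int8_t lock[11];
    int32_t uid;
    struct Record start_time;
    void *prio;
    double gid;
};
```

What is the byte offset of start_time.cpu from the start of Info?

24

Record: state at 0 (size 1, align 1) → ends 1; pad 1 to align 2 for pid; pid at 2 (size 2, align 2) → ends 4; cpu at 4 (size 1, align 1) → ends 5; tail pad 1 to reach multiple of 2; total 6 bytes, alignment 2
refcount at 0 (size 4, align 4) → ends 4
rss at 4 (size 1, align 1) → ends 5
lock at 5 (size 11, align 1) → ends 16
uid at 16 (size 4, align 4) → ends 20
start_time at 20 (size 6, align 2) → ends 26
within Record: cpu at 4
20 + 4 = 24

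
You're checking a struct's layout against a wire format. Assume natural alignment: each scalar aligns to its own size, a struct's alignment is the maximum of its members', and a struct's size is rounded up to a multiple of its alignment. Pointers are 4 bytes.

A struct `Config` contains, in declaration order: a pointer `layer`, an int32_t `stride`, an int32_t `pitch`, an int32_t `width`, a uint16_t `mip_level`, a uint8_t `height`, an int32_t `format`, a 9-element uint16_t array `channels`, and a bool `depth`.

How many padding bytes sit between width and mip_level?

0

@0: layer [4B, align 4] → 4
@4: stride [4B, align 4] → 8
@8: pitch [4B, align 4] → 12
@12: width [4B, align 4] → 16
@16: mip_level [2B, align 2] → 18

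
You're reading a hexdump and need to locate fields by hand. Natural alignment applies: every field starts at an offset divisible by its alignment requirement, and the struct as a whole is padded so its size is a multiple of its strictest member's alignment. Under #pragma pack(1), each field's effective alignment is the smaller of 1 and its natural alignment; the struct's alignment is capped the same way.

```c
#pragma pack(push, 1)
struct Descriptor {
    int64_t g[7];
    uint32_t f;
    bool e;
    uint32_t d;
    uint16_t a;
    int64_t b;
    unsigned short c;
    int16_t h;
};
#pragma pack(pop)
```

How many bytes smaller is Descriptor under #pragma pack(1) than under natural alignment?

9

natural layout:
  @0: g [56B, align 8] → 56
  @56: f [4B, align 4] → 60
  @60: e [1B, align 1] → 61
  +3 pad (align 4)
  @64: d [4B, align 4] → 68
  @68: a [2B, align 2] → 70
  +2 pad (align 8)
  @72: b [8B, align 8] → 80
  @80: c [2B, align 2] → 82
  @82: h [2B, align 2] → 84
  +4 tail pad (align 8)
  size 88, align 8
packed(1) layout:
  @0: g [56B, align 1] → 56
  @56: f [4B, align 1] → 60
  @60: e [1B, align 1] → 61
  @61: d [4B, align 1] → 65
  @65: a [2B, align 1] → 67
  @67: b [8B, align 1] → 75
  @75: c [2B, align 1] → 77
  @77: h [2B, align 1] → 79
  size 79, align 1
88 − 79 = 9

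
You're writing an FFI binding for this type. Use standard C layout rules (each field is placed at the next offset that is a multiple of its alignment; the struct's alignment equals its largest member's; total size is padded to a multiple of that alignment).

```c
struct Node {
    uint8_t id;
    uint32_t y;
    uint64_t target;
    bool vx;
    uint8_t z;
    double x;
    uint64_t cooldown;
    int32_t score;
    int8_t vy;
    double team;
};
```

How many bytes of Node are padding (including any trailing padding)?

@0: id [1B, align 1] → 1
+3 pad (align 4)
@4: y [4B, align 4] → 8
@8: target [8B, align 8] → 16
@16: vx [1B, align 1] → 17
@17: z [1B, align 1] → 18
+6 pad (align 8)
@24: x [8B, align 8] → 32
@32: cooldown [8B, align 8] → 40
@40: score [4B, align 4] → 44
@44: vy [1B, align 1] → 45
+3 pad (align 8)
@48: team [8B, align 8] → 56
size 56, align 8
data bytes 44, size 56 → padding 12

12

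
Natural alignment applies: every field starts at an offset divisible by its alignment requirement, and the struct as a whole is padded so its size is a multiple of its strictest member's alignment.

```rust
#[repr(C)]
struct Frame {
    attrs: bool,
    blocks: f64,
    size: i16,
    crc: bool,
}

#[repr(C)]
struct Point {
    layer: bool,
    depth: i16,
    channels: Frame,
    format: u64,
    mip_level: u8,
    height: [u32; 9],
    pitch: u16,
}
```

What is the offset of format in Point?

32

Frame: attrs at 0 (size 1, align 1) → ends 1; pad 7 to align 8 for blocks; blocks at 8 (size 8, align 8) → ends 16; size at 16 (size 2, align 2) → ends 18; crc at 18 (size 1, align 1) → ends 19; tail pad 5 to reach multiple of 8; total 24 bytes, alignment 8
layer at 0 (size 1, align 1) → ends 1
pad 1 to align 2 for depth
depth at 2 (size 2, align 2) → ends 4
pad 4 to align 8 for channels
channels at 8 (size 24, align 8) → ends 32
format at 32 (size 8, align 8) → ends 40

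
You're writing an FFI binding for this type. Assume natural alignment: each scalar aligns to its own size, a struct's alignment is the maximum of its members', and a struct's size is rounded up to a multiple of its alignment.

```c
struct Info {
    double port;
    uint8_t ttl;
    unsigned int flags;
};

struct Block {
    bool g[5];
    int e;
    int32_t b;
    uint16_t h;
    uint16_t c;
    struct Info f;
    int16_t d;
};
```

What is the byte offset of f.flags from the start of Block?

Info: port at 0 (size 8, align 8) → ends 8; ttl at 8 (size 1, align 1) → ends 9; pad 3 to align 4 for flags; flags at 12 (size 4, align 4) → ends 16; total 16 bytes, alignment 8
g at 0 (size 5, align 1) → ends 5
pad 3 to align 4 for e
e at 8 (size 4, align 4) → ends 12
b at 12 (size 4, align 4) → ends 16
h at 16 (size 2, align 2) → ends 18
c at 18 (size 2, align 2) → ends 20
pad 4 to align 8 for f
f at 24 (size 16, align 8) → ends 40
within Info: flags at 12
24 + 12 = 36

36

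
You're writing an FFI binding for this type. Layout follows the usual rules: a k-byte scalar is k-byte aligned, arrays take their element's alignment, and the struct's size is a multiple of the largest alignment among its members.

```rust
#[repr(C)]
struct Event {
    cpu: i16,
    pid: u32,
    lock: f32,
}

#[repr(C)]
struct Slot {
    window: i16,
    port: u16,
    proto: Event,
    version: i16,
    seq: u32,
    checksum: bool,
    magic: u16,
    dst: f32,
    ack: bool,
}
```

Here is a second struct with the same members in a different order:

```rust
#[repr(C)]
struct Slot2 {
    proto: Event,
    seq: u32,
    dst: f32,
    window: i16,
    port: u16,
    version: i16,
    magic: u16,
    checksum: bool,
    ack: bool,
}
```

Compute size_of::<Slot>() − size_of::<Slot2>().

4

Event: cpu at 0 (size 2, align 2) → ends 2; pad 2 to align 4 for pid; pid at 4 (size 4, align 4) → ends 8; lock at 8 (size 4, align 4) → ends 12; total 12 bytes, alignment 4
window at 0 (size 2, align 2) → ends 2
port at 2 (size 2, align 2) → ends 4
proto at 4 (size 12, align 4) → ends 16
version at 16 (size 2, align 2) → ends 18
pad 2 to align 4 for seq
seq at 20 (size 4, align 4) → ends 24
checksum at 24 (size 1, align 1) → ends 25
pad 1 to align 2 for magic
magic at 26 (size 2, align 2) → ends 28
dst at 28 (size 4, align 4) → ends 32
ack at 32 (size 1, align 1) → ends 33
tail pad 3 to reach multiple of 4
total 36 bytes, alignment 4
— Slot2 —
proto at 0 (size 12, align 4) → ends 12
seq at 12 (size 4, align 4) → ends 16
dst at 16 (size 4, align 4) → ends 20
window at 20 (size 2, align 2) → ends 22
port at 22 (size 2, align 2) → ends 24
version at 24 (size 2, align 2) → ends 26
magic at 26 (size 2, align 2) → ends 28
checksum at 28 (size 1, align 1) → ends 29
ack at 29 (size 1, align 1) → ends 30
tail pad 2 to reach multiple of 4
total 32 bytes, alignment 4
36 − 32 = 4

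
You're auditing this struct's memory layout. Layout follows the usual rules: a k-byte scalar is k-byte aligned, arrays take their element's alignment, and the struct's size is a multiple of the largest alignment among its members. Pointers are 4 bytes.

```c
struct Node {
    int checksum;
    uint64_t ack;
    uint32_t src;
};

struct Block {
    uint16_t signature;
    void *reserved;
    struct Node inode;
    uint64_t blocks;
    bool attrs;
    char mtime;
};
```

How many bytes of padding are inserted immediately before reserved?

Node: @0: checksum [4B, align 4] → 4; +4 pad (align 8); @8: ack [8B, align 8] → 16; @16: src [4B, align 4] → 20; +4 tail pad (align 8); size 24, align 8
@0: signature [2B, align 2] → 2
+2 pad (align 4)
@4: reserved [4B, align 4] → 8

2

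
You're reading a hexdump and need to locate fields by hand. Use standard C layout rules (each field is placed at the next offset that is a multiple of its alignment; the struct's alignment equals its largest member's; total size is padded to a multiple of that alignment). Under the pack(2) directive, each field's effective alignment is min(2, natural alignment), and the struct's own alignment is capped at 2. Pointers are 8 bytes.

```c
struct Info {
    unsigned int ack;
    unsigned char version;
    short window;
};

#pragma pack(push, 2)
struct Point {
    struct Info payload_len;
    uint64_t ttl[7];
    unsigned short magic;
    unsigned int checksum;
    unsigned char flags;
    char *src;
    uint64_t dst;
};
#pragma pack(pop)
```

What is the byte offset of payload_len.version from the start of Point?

Info: @0: ack [4B, align 4] → 4; @4: version [1B, align 1] → 5; +1 pad (align 2); @6: window [2B, align 2] → 8; size 8, align 4
@0: payload_len [8B, align 2] → 8
within Info: version at 4
0 + 4 = 4

4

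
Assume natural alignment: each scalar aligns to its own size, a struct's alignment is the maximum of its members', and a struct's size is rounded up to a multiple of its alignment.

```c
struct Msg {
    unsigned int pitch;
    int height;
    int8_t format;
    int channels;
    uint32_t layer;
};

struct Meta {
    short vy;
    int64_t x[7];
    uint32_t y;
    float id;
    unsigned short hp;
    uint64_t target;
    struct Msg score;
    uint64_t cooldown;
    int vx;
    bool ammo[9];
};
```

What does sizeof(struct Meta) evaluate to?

Msg: pitch at 0 (size 4, align 4) → ends 4; height at 4 (size 4, align 4) → ends 8; format at 8 (size 1, align 1) → ends 9; pad 3 to align 4 for channels; channels at 12 (size 4, align 4) → ends 16; layer at 16 (size 4, align 4) → ends 20; total 20 bytes, alignment 4
vy at 0 (size 2, align 2) → ends 2
pad 6 to align 8 for x
x at 8 (size 56, align 8) → ends 64
y at 64 (size 4, align 4) → ends 68
id at 68 (size 4, align 4) → ends 72
hp at 72 (size 2, align 2) → ends 74
pad 6 to align 8 for target
target at 80 (size 8, align 8) → ends 88
score at 88 (size 20, align 4) → ends 108
pad 4 to align 8 for cooldown
cooldown at 112 (size 8, align 8) → ends 120
vx at 120 (size 4, align 4) → ends 124
ammo at 124 (size 9, align 1) → ends 133
tail pad 3 to reach multiple of 8
total 136 bytes, alignment 8

136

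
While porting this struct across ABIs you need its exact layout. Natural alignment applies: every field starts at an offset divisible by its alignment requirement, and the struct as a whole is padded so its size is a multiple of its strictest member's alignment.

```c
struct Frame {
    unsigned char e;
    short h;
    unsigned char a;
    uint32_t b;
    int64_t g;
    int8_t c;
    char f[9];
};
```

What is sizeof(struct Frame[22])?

880

e at 0 (size 1, align 1) → ends 1
pad 1 to align 2 for h
h at 2 (size 2, align 2) → ends 4
a at 4 (size 1, align 1) → ends 5
pad 3 to align 4 for b
b at 8 (size 4, align 4) → ends 12
pad 4 to align 8 for g
g at 16 (size 8, align 8) → ends 24
c at 24 (size 1, align 1) → ends 25
f at 25 (size 9, align 1) → ends 34
tail pad 6 to reach multiple of 8
total 40 bytes, alignment 8
array of 22: 22 × 40 = 880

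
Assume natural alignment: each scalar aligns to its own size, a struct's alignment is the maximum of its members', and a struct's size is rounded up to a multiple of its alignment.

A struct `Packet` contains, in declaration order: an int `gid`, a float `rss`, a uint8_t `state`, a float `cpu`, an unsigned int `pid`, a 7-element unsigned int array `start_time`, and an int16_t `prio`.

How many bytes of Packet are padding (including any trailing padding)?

0..4  gid  (4B, 4-aligned)
4..8  rss  (4B, 4-aligned)
8..9  state  (1B, 1-aligned)
9..12  -- padding (3B)
12..16  cpu  (4B, 4-aligned)
16..20  pid  (4B, 4-aligned)
20..48  start_time  (28B, 4-aligned)
48..50  prio  (2B, 2-aligned)
50..52  -- tail padding (2B)
sizeof = 52, alignof = 4
data bytes 47, size 52 → padding 5

5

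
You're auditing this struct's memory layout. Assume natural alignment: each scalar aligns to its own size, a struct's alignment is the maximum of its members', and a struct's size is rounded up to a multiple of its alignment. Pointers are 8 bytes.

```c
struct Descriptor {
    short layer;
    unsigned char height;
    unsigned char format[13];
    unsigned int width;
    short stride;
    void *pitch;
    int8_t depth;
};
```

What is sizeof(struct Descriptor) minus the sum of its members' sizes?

9

@0: layer [2B, align 2] → 2
@2: height [1B, align 1] → 3
@3: format [13B, align 1] → 16
@16: width [4B, align 4] → 20
@20: stride [2B, align 2] → 22
+2 pad (align 8)
@24: pitch [8B, align 8] → 32
@32: depth [1B, align 1] → 33
+7 tail pad (align 8)
size 40, align 8
data bytes 31, size 40 → padding 9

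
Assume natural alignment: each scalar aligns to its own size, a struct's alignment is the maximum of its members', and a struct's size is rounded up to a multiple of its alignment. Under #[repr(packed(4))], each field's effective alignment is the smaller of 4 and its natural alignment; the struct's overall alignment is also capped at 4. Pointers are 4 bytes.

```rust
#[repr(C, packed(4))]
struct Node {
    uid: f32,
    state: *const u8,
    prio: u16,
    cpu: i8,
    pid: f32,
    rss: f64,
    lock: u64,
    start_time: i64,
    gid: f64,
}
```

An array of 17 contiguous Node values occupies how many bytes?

uid at 0 (size 4, align 4) → ends 4
state at 4 (size 4, align 4) → ends 8
prio at 8 (size 2, align 2) → ends 10
cpu at 10 (size 1, align 1) → ends 11
pad 1 to align 4 for pid
pid at 12 (size 4, align 4) → ends 16
rss at 16 (size 8, align 4) → ends 24
lock at 24 (size 8, align 4) → ends 32
start_time at 32 (size 8, align 4) → ends 40
gid at 40 (size 8, align 4) → ends 48
total 48 bytes, alignment 4
array of 17: 17 × 48 = 816

816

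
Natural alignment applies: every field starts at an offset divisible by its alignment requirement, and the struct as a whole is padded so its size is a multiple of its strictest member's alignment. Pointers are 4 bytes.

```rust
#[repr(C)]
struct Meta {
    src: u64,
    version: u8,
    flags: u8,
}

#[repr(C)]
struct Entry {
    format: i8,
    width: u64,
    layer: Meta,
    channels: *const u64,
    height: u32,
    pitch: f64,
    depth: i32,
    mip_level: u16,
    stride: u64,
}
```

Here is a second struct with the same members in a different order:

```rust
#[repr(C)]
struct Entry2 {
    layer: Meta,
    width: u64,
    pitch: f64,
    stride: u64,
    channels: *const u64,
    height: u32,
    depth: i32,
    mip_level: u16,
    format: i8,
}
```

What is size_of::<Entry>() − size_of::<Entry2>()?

Meta: @0: src [8B, align 8] → 8; @8: version [1B, align 1] → 9; @9: flags [1B, align 1] → 10; +6 tail pad (align 8); size 16, align 8
@0: format [1B, align 1] → 1
+7 pad (align 8)
@8: width [8B, align 8] → 16
@16: layer [16B, align 8] → 32
@32: channels [4B, align 4] → 36
@36: height [4B, align 4] → 40
@40: pitch [8B, align 8] → 48
@48: depth [4B, align 4] → 52
@52: mip_level [2B, align 2] → 54
+2 pad (align 8)
@56: stride [8B, align 8] → 64
size 64, align 8
— Entry2 —
@0: layer [16B, align 8] → 16
@16: width [8B, align 8] → 24
@24: pitch [8B, align 8] → 32
@32: stride [8B, align 8] → 40
@40: channels [4B, align 4] → 44
@44: height [4B, align 4] → 48
@48: depth [4B, align 4] → 52
@52: mip_level [2B, align 2] → 54
@54: format [1B, align 1] → 55
+1 tail pad (align 8)
size 56, align 8
64 − 56 = 8

8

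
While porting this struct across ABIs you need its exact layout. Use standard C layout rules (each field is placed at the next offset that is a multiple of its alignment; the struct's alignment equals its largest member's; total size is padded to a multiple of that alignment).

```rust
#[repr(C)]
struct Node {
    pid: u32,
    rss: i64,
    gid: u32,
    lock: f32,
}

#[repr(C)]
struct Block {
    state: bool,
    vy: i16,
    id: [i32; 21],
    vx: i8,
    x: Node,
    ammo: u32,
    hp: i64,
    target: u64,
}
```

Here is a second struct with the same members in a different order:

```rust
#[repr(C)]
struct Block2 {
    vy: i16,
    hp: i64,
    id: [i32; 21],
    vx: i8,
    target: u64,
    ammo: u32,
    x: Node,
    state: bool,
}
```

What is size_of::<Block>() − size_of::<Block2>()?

-8

Node: 0..4  pid  (4B, 4-aligned); 4..8  -- padding (4B); 8..16  rss  (8B, 8-aligned); 16..20  gid  (4B, 4-aligned); 20..24  lock  (4B, 4-aligned); sizeof = 24, alignof = 8
0..1  state  (1B, 1-aligned)
1..2  -- padding (1B)
2..4  vy  (2B, 2-aligned)
4..88  id  (84B, 4-aligned)
88..89  vx  (1B, 1-aligned)
89..96  -- padding (7B)
96..120  x  (24B, 8-aligned)
120..124  ammo  (4B, 4-aligned)
124..128  -- padding (4B)
128..136  hp  (8B, 8-aligned)
136..144  target  (8B, 8-aligned)
sizeof = 144, alignof = 8
— Block2 —
0..2  vy  (2B, 2-aligned)
2..8  -- padding (6B)
8..16  hp  (8B, 8-aligned)
16..100  id  (84B, 4-aligned)
100..101  vx  (1B, 1-aligned)
101..104  -- padding (3B)
104..112  target  (8B, 8-aligned)
112..116  ammo  (4B, 4-aligned)
116..120  -- padding (4B)
120..144  x  (24B, 8-aligned)
144..145  state  (1B, 1-aligned)
145..152  -- tail padding (7B)
sizeof = 152, alignof = 8
144 − 152 = -8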